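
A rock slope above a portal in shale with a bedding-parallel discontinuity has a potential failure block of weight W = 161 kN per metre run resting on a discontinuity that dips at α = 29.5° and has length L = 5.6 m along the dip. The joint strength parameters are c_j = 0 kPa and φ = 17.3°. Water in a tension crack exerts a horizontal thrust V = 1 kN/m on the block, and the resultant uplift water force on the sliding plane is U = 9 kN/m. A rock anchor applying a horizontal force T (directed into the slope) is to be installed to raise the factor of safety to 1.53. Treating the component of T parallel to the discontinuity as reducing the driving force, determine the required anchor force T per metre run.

Resolving forces along and normal to the sliding plane, with the horizontal anchor force T adding T·sinα to the effective normal force and T·cosα acting up the plane against the driving force:
FS = [c_jL + (W cosα − U − V sinα + T sinα) tanφ] / [W sinα + V cosα − T cosα]
Without the anchor: N' = 130.6 kN/m, driving T_d = 80.2 kN/m, resisting R = 0·5.6 + 130.6·tan17.3° = 40.7 kN/m, FS = 0.51.
Setting FS = 1.53 and solving for T:
1.53·(80.2 − T cos29.5°) = 40.7 + T sin29.5°·tan17.3°
T·(sin29.5°·tan17.3° + 1.53·cos29.5°) = 1.53·80.2 − 40.7
T·(0.4924·0.3115 + 1.53·0.8704) = 122.6 − 40.7 = 81.9
T·1.4850 = 81.9
T = 55.2 kN/m

T = 55 kN/m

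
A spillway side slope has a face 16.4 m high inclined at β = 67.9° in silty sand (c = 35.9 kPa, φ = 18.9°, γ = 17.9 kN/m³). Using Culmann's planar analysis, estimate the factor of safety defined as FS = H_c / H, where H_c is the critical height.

FS = 1.25

H_c = (4c/γ) · sinβ cosφ / [1 − cos(β − φ)]
    = (4·35.9/17.9) · sin67.9°·cos18.9° / [1 − cos49.0°]
    = 8.022 · 0.8766 / 0.3439 = 20.45 m
FS = H_c / H = 20.45 / 16.4 = 1.247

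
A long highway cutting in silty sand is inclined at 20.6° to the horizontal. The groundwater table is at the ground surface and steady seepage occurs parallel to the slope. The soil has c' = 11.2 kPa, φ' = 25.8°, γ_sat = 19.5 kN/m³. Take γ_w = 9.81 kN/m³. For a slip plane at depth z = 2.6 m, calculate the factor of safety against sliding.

With seepage parallel to the slope and the water table at the surface, the effective normal stress on the slip plane uses the buoyant unit weight γ' = γ_sat − γ_w while the driving shear stress uses γ_sat:
FS = [c' + γ' z cos²β tanφ'] / [γ_sat z sinβ cosβ]
γ' = 19.5 − 9.81 = 9.69 kN/m³
Numerator = 11.2 + 9.69·2.6·cos²20.6°·tan25.8° = 11.2 + 9.69·2.6·0.8762·0.4834 = 21.872 kPa
Denominator = 19.5·2.6·sin20.6°·cos20.6° = 19.5·2.6·0.3518·0.9361 = 16.698 kPa
FS = 21.872 / 16.698 = 1.310

FS = 1.31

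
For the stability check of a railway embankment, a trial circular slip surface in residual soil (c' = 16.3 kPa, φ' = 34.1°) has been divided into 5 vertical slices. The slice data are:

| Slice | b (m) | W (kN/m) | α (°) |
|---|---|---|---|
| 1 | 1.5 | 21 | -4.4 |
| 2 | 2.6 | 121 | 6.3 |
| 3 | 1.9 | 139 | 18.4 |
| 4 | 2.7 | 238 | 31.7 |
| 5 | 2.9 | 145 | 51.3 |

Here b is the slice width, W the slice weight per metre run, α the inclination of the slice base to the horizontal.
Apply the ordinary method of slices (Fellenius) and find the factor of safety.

FS = 2.08

Ordinary method of slices: FS = Σ[c'·Δl_i + (W_i cosα_i)·tanφ'] / Σ W_i sinα_i, with Δl_i = b_i / cosα_i.
Slice 1: Δl = 1.5/cos(-4.4°) = 1.504 m; N'_1 = 21·cos(-4.4°) = 20.9; c'Δl = 24.52; W sinα = -1.6
Slice 2: Δl = 2.6/cos6.3° = 2.616 m; N'_2 = 121·cos6.3° = 120.3; c'Δl = 42.64; W sinα = 13.3
Slice 3: Δl = 1.9/cos18.4° = 2.002 m; N'_3 = 139·cos18.4° = 131.9; c'Δl = 32.64; W sinα = 43.9
Slice 4: Δl = 2.7/cos31.7° = 3.173 m; N'_4 = 238·cos31.7° = 202.5; c'Δl = 51.73; W sinα = 125.1
Slice 5: Δl = 2.9/cos51.3° = 4.638 m; N'_5 = 145·cos51.3° = 90.7; c'Δl = 75.60; W sinα = 113.2
Σc'Δl = 227.1 kN/m; ΣN' = 566.3 kN/m; ΣW sinα = 293.8 kN/m
Resisting = 227.1 + 566.3·tan34.1° = 227.1 + 383.4 = 610.5 kN/m
FS = 610.5 / 293.8 = 2.078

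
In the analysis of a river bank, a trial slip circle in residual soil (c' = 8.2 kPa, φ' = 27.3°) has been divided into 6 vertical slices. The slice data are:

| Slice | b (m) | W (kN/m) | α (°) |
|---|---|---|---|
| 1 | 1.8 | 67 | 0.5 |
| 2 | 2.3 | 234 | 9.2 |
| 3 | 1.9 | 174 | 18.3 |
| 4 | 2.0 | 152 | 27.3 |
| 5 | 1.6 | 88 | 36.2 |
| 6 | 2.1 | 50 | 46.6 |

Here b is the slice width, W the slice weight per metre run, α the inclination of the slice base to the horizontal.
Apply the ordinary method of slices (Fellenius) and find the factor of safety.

FS = 1.89

Ordinary method of slices: FS = Σ[c'·Δl_i + (W_i cosα_i)·tanφ'] / Σ W_i sinα_i, with Δl_i = b_i / cosα_i.
Slice 1: Δl = 1.8/cos0.5° = 1.800 m; N'_1 = 67·cos0.5° = 67.0; c'Δl = 14.76; W sinα = 0.6
Slice 2: Δl = 2.3/cos9.2° = 2.330 m; N'_2 = 234·cos9.2° = 231.0; c'Δl = 19.11; W sinα = 37.4
Slice 3: Δl = 1.9/cos18.3° = 2.001 m; N'_3 = 174·cos18.3° = 165.2; c'Δl = 16.41; W sinα = 54.6
Slice 4: Δl = 2.0/cos27.3° = 2.251 m; N'_4 = 152·cos27.3° = 135.1; c'Δl = 18.46; W sinα = 69.7
Slice 5: Δl = 1.6/cos36.2° = 1.983 m; N'_5 = 88·cos36.2° = 71.0; c'Δl = 16.26; W sinα = 52.0
Slice 6: Δl = 2.1/cos46.6° = 3.056 m; N'_6 = 50·cos46.6° = 34.4; c'Δl = 25.06; W sinα = 36.3
Σc'Δl = 110.1 kN/m; ΣN' = 703.6 kN/m; ΣW sinα = 250.6 kN/m
Resisting = 110.1 + 703.6·tan27.3° = 110.1 + 363.2 = 473.2 kN/m
FS = 473.2 / 250.6 = 1.888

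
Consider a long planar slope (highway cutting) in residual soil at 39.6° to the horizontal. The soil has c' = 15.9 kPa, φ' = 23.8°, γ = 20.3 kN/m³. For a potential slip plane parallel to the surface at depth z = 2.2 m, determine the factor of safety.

For an infinite slope with a slip plane parallel to the surface (no pore pressure): FS = [c' + γz cos²β tanφ'] / [γz sinβ cosβ].
γz = 20.3·2.2 = 44.66 kN/m²
Numerator = 15.9 + 44.66·cos²39.6°·tan23.8° = 15.9 + 44.66·0.5937·0.4411 = 27.594 kPa
Denominator = 44.66·sin39.6°·cos39.6° = 44.66·0.6374·0.7705 = 21.934 kPa
FS = 27.594 / 21.934 = 1.258

FS = 1.26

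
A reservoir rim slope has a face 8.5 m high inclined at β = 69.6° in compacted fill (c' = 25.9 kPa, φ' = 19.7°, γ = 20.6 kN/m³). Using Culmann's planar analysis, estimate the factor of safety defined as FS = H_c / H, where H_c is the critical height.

FS = 1.47

H_c = (4c'/γ) · sinβ cosφ' / [1 − cos(β − φ')]
    = (4·25.9/20.6) · sin69.6°·cos19.7° / [1 − cos49.9°]
    = 5.029 · 0.8824 / 0.3559 = 12.47 m
FS = H_c / H = 12.47 / 8.5 = 1.467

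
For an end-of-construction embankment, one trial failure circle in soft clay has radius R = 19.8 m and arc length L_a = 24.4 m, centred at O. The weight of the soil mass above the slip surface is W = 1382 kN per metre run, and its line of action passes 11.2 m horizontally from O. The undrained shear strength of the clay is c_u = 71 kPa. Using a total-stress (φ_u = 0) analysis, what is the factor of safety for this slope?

Taking moments about the centre O, the resisting moment is provided by the undrained shear strength acting along the arc:
M_R = c_u·L_a·R = 71·24.40·19.8 = 34301.5 kN·m/m
M_D = W·d = 1382·11.2 = 15478.4 kN·m/m
FS = M_R / M_D = 34301.5 / 15478.4 = 2.216

FS = 2.22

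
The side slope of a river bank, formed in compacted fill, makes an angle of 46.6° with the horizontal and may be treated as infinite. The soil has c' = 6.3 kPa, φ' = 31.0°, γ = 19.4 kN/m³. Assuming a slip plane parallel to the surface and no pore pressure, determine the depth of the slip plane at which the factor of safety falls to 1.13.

Setting FS = 1.13 in FS = [c' + γz cos²β tanφ'] / [γz sinβ cosβ] and solving for z:
z = c' / [γ cosβ (FS·sinβ − cosβ·tanφ')]
  = 6.3 / [19.4·cos46.6°·(1.13·sin46.6° − cos46.6°·tan31.0°)]
  = 6.3 / [19.4·0.6871·(1.13·0.7266 − 0.6871·0.6009)]
  = 6.3 / 5.4409 = 1.158 m

z = 1.16 m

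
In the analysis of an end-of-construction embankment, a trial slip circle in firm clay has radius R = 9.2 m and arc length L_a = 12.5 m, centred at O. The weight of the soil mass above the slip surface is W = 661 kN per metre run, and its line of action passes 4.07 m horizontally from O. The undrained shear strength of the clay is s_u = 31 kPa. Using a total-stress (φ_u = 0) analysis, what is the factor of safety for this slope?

FS = 1.33

Taking moments about the centre O, the resisting moment is provided by the undrained shear strength acting along the arc:
M_R = s_u·L_a·R = 31·12.50·9.2 = 3565.0 kN·m/m
M_D = W·d = 661·4.07 = 2690.3 kN·m/m
FS = M_R / M_D = 3565.0 / 2690.3 = 1.325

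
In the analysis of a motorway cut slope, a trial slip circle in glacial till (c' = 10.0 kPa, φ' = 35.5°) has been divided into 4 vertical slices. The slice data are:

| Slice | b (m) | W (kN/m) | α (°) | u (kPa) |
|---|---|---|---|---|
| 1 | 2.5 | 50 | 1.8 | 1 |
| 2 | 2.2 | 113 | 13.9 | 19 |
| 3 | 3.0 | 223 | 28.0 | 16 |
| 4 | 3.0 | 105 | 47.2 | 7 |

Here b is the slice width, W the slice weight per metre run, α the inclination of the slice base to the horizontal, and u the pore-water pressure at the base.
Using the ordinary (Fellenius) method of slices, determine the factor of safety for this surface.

Ordinary method of slices: FS = Σ[c'·Δl_i + (W_i cosα_i − u_i·Δl_i)·tanφ'] / Σ W_i sinα_i, with Δl_i = b_i / cosα_i.
Slice 1: Δl = 2.5/cos1.8° = 2.501 m; N'_1 = 50·cos1.8° − 1·2.501 = 47.5; c'Δl = 25.01; W sinα = 1.6
Slice 2: Δl = 2.2/cos13.9° = 2.266 m; N'_2 = 113·cos13.9° − 19·2.266 = 66.6; c'Δl = 22.66; W sinα = 27.1
Slice 3: Δl = 3.0/cos28.0° = 3.398 m; N'_3 = 223·cos28.0° − 16·3.398 = 142.5; c'Δl = 33.98; W sinα = 104.7
Slice 4: Δl = 3.0/cos47.2° = 4.415 m; N'_4 = 105·cos47.2° − 7·4.415 = 40.4; c'Δl = 44.15; W sinα = 77.0
Σc'Δl = 125.8 kN/m; ΣN' = 297.1 kN/m; ΣW sinα = 210.5 kN/m
Resisting = 125.8 + 297.1·tan35.5° = 125.8 + 211.9 = 337.7 kN/m
FS = 337.7 / 210.5 = 1.605

FS = 1.60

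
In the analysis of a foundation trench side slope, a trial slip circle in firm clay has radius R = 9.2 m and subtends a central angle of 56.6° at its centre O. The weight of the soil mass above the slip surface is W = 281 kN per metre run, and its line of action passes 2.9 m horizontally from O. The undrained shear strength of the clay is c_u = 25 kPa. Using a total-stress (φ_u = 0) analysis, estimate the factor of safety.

FS = 2.57

Taking moments about the centre O, the resisting moment is provided by the undrained shear strength acting along the arc:
Arc length L_a = R·θ = 9.2·(56.6°·π/180) = 9.2·0.9879 = 9.09 m
M_R = c_u·L_a·R = 25·9.09·9.2 = 2090.3 kN·m/m
M_D = W·d = 281·2.9 = 814.9 kN·m/m
FS = M_R / M_D = 2090.3 / 814.9 = 2.565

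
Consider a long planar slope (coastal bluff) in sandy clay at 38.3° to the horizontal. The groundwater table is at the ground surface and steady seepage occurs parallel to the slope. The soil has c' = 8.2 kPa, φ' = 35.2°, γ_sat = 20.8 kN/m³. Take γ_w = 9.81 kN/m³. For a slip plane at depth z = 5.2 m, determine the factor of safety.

FS = 0.63

With seepage parallel to the slope and the water table at the surface, the effective normal stress on the slip plane uses the buoyant unit weight γ' = γ_sat − γ_w while the driving shear stress uses γ_sat:
FS = [c' + γ' z cos²β tanφ'] / [γ_sat z sinβ cosβ]
γ' = 20.8 − 9.81 = 10.99 kN/m³
Numerator = 8.2 + 10.99·5.2·cos²38.3°·tan35.2° = 8.2 + 10.99·5.2·0.6159·0.7054 = 33.028 kPa
Denominator = 20.8·5.2·sin38.3°·cos38.3° = 20.8·5.2·0.6198·0.7848 = 52.608 kPa
FS = 33.028 / 52.608 = 0.628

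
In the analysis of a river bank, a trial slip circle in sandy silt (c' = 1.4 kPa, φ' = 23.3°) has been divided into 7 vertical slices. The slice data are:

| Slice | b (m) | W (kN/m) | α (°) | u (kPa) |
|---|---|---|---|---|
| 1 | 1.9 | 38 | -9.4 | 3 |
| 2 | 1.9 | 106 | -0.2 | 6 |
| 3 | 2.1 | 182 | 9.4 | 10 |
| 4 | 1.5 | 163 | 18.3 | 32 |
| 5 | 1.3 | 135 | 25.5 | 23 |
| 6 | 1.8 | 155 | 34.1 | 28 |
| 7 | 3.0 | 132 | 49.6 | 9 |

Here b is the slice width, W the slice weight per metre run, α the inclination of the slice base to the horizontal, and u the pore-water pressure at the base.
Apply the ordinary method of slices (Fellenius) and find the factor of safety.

FS = 0.86

Ordinary method of slices: FS = Σ[c'·Δl_i + (W_i cosα_i − u_i·Δl_i)·tanφ'] / Σ W_i sinα_i, with Δl_i = b_i / cosα_i.
Slice 1: Δl = 1.9/cos(-9.4°) = 1.926 m; N'_1 = 38·cos(-9.4°) − 3·1.926 = 31.7; c'Δl = 2.70; W sinα = -6.2
Slice 2: Δl = 1.9/cos(-0.2°) = 1.900 m; N'_2 = 106·cos(-0.2°) − 6·1.900 = 94.6; c'Δl = 2.66; W sinα = -0.4
Slice 3: Δl = 2.1/cos9.4° = 2.129 m; N'_3 = 182·cos9.4° − 10·2.129 = 158.3; c'Δl = 2.98; W sinα = 29.7
Slice 4: Δl = 1.5/cos18.3° = 1.580 m; N'_4 = 163·cos18.3° − 32·1.580 = 104.2; c'Δl = 2.21; W sinα = 51.2
Slice 5: Δl = 1.3/cos25.5° = 1.440 m; N'_5 = 135·cos25.5° − 23·1.440 = 88.7; c'Δl = 2.02; W sinα = 58.1
Slice 6: Δl = 1.8/cos34.1° = 2.174 m; N'_6 = 155·cos34.1° − 28·2.174 = 67.5; c'Δl = 3.04; W sinα = 86.9
Slice 7: Δl = 3.0/cos49.6° = 4.629 m; N'_7 = 132·cos49.6° − 9·4.629 = 43.9; c'Δl = 6.48; W sinα = 100.5
Σc'Δl = 22.1 kN/m; ΣN' = 588.9 kN/m; ΣW sinα = 319.9 kN/m
Resisting = 22.1 + 588.9·tan23.3° = 22.1 + 253.6 = 275.7 kN/m
FS = 275.7 / 319.9 = 0.862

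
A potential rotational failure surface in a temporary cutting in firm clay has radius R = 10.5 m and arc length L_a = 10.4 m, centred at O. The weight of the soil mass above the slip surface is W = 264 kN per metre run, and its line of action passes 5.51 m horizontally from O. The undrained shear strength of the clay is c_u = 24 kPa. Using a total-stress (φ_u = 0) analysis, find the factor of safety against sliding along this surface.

FS = 1.80

Taking moments about the centre O, the resisting moment is provided by the undrained shear strength acting along the arc:
M_R = c_u·L_a·R = 24·10.40·10.5 = 2620.8 kN·m/m
M_D = W·d = 264·5.51 = 1454.6 kN·m/m
FS = M_R / M_D = 2620.8 / 1454.6 = 1.802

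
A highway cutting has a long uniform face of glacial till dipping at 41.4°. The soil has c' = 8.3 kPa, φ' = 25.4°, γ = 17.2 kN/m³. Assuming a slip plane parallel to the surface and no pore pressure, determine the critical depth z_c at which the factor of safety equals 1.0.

Setting FS = 1.00 in FS = [c' + γz cos²β tanφ'] / [γz sinβ cosβ] and solving for z:
z = c' / [γ cosβ (FS·sinβ − cosβ·tanφ')]
  = 8.3 / [17.2·cos41.4°·(1.00·sin41.4° − cos41.4°·tan25.4°)]
  = 8.3 / [17.2·0.7501·(1.00·0.6613 − 0.7501·0.4748)]
  = 8.3 / 3.9368 = 2.108 m

z_c = 2.11 m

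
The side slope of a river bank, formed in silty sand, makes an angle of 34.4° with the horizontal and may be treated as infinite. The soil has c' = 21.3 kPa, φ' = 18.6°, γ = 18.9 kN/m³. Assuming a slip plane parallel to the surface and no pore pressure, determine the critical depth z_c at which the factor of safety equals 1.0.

z_c = 4.75 m

Setting FS = 1.00 in FS = [c' + γz cos²β tanφ'] / [γz sinβ cosβ] and solving for z:
z = c' / [γ cosβ (FS·sinβ − cosβ·tanφ')]
  = 21.3 / [18.9·cos34.4°·(1.00·sin34.4° − cos34.4°·tan18.6°)]
  = 21.3 / [18.9·0.8251·(1.00·0.5650 − 0.8251·0.3365)]
  = 21.3 / 4.4801 = 4.754 m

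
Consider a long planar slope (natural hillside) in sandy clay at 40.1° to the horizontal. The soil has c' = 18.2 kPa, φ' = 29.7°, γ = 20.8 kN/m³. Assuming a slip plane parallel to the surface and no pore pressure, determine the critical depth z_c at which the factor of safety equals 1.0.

z_c = 5.50 m

Setting FS = 1.00 in FS = [c' + γz cos²β tanφ'] / [γz sinβ cosβ] and solving for z:
z = c' / [γ cosβ (FS·sinβ − cosβ·tanφ')]
  = 18.2 / [20.8·cos40.1°·(1.00·sin40.1° − cos40.1°·tan29.7°)]
  = 18.2 / [20.8·0.7649·(1.00·0.6441 − 0.7649·0.5704)]
  = 18.2 / 3.3065 = 5.504 m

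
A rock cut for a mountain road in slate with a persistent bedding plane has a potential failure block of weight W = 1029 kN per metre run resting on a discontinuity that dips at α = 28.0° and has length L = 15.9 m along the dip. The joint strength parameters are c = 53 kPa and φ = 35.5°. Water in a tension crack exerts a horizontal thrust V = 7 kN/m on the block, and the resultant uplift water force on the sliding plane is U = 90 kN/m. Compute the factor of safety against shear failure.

Resolving the block weight along and normal to the plane and applying the Mohr–Coulomb strength on the joint:
N' = W cosα − U − V sinα = 1029·cos28.0° − 90 − 7·sin28.0° = 815.3 kN/m
Driving force T = W sinα + V cosα = 1029·sin28.0° + 7·cos28.0° = 489.3 kN/m
Resisting force R = c·L + N'·tanφ = 53·15.9 + 815.3·tan35.5° = 842.7 + 581.5 = 1424.2 kN/m
FS = R / T = 1424.2 / 489.3 = 2.911

FS = 2.91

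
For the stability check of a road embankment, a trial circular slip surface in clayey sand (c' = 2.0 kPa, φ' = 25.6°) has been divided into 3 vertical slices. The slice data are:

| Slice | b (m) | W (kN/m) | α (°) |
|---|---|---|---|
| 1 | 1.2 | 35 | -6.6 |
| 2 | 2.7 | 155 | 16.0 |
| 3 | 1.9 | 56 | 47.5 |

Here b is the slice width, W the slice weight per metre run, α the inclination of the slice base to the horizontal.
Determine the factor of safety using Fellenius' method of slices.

FS = 1.50

Ordinary method of slices: FS = Σ[c'·Δl_i + (W_i cosα_i)·tanφ'] / Σ W_i sinα_i, with Δl_i = b_i / cosα_i.
Slice 1: Δl = 1.2/cos(-6.6°) = 1.208 m; N'_1 = 35·cos(-6.6°) = 34.8; c'Δl = 2.42; W sinα = -4.0
Slice 2: Δl = 2.7/cos16.0° = 2.809 m; N'_2 = 155·cos16.0° = 149.0; c'Δl = 5.62; W sinα = 42.7
Slice 3: Δl = 1.9/cos47.5° = 2.812 m; N'_3 = 56·cos47.5° = 37.8; c'Δl = 5.62; W sinα = 41.3
Σc'Δl = 13.7 kN/m; ΣN' = 221.6 kN/m; ΣW sinα = 80.0 kN/m
Resisting = 13.7 + 221.6·tan25.6° = 13.7 + 106.2 = 119.8 kN/m
FS = 119.8 / 80.0 = 1.498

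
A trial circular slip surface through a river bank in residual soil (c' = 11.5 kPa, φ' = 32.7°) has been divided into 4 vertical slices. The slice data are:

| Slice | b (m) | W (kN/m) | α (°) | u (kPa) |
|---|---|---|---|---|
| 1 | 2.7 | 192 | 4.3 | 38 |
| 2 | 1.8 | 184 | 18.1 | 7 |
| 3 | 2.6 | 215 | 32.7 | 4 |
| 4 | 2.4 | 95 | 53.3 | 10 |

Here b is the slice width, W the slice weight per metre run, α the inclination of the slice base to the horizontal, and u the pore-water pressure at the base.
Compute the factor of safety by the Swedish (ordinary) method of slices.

Ordinary method of slices: FS = Σ[c'·Δl_i + (W_i cosα_i − u_i·Δl_i)·tanφ'] / Σ W_i sinα_i, with Δl_i = b_i / cosα_i.
Slice 1: Δl = 2.7/cos4.3° = 2.708 m; N'_1 = 192·cos4.3° − 38·2.708 = 88.6; c'Δl = 31.14; W sinα = 14.4
Slice 2: Δl = 1.8/cos18.1° = 1.894 m; N'_2 = 184·cos18.1° − 7·1.894 = 161.6; c'Δl = 21.78; W sinα = 57.2
Slice 3: Δl = 2.6/cos32.7° = 3.090 m; N'_3 = 215·cos32.7° − 4·3.090 = 168.6; c'Δl = 35.53; W sinα = 116.2
Slice 4: Δl = 2.4/cos53.3° = 4.016 m; N'_4 = 95·cos53.3° − 10·4.016 = 16.6; c'Δl = 46.18; W sinα = 76.2
Σc'Δl = 134.6 kN/m; ΣN' = 435.4 kN/m; ΣW sinα = 263.9 kN/m
Resisting = 134.6 + 435.4·tan32.7° = 134.6 + 279.5 = 414.1 kN/m
FS = 414.1 / 263.9 = 1.569

FS = 1.57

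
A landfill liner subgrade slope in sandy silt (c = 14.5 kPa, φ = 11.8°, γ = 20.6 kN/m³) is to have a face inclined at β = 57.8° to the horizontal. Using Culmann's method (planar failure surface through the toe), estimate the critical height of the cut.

H_c = 7.64 m

Culmann's analysis gives the critical failure plane at α_cr = (β + φ)/2 = (57.8 + 11.8)/2 = 34.8°, and the critical height
H_c = (4c/γ) · sinβ cosφ / [1 − cos(β − φ)]
    = (4·14.5/20.6) · sin57.8°·cos11.8° / [1 − cos(46.0°)]
    = 2.816 · 0.8462·0.9789 / [1 − 0.6947]
    = 2.816 · 0.8283 / 0.3053
    = 7.64 m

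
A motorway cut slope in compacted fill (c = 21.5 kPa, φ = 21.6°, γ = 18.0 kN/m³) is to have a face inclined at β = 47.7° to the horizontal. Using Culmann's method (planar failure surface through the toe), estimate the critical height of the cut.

Culmann's analysis gives the critical failure plane at α_cr = (β + φ)/2 = (47.7 + 21.6)/2 = 34.7°, and the critical height
H_c = (4c/γ) · sinβ cosφ / [1 − cos(β − φ)]
    = (4·21.5/18.0) · sin47.7°·cos21.6° / [1 − cos(26.1°)]
    = 4.778 · 0.7396·0.9298 / [1 − 0.8980]
    = 4.778 · 0.6877 / 0.1020
    = 32.22 m

H_c = 32.22 m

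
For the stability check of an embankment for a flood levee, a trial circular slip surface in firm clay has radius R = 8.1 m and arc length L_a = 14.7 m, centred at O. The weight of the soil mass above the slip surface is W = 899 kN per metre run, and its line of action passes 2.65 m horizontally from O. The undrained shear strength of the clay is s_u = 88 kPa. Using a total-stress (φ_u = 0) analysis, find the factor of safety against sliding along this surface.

FS = 4.40

Taking moments about the centre O, the resisting moment is provided by the undrained shear strength acting along the arc:
M_R = s_u·L_a·R = 88·14.70·8.1 = 10478.2 kN·m/m
M_D = W·d = 899·2.65 = 2382.3 kN·m/m
FS = M_R / M_D = 10478.2 / 2382.3 = 4.398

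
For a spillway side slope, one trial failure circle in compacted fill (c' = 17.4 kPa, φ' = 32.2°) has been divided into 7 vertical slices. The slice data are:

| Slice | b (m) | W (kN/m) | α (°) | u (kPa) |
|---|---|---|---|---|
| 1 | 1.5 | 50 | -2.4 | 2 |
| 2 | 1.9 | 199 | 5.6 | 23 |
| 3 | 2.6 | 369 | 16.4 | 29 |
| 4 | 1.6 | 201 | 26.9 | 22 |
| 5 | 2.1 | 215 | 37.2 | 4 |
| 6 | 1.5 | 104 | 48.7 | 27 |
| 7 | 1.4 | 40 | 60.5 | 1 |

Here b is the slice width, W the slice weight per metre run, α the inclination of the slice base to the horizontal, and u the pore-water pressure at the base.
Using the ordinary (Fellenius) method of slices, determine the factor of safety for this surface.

Ordinary method of slices: FS = Σ[c'·Δl_i + (W_i cosα_i − u_i·Δl_i)·tanφ'] / Σ W_i sinα_i, with Δl_i = b_i / cosα_i.
Slice 1: Δl = 1.5/cos(-2.4°) = 1.501 m; N'_1 = 50·cos(-2.4°) − 2·1.501 = 47.0; c'Δl = 26.12; W sinα = -2.1
Slice 2: Δl = 1.9/cos5.6° = 1.909 m; N'_2 = 199·cos5.6° − 23·1.909 = 154.1; c'Δl = 33.22; W sinα = 19.4
Slice 3: Δl = 2.6/cos16.4° = 2.710 m; N'_3 = 369·cos16.4° − 29·2.710 = 275.4; c'Δl = 47.16; W sinα = 104.2
Slice 4: Δl = 1.6/cos26.9° = 1.794 m; N'_4 = 201·cos26.9° − 22·1.794 = 139.8; c'Δl = 31.22; W sinα = 90.9
Slice 5: Δl = 2.1/cos37.2° = 2.636 m; N'_5 = 215·cos37.2° − 4·2.636 = 160.7; c'Δl = 45.87; W sinα = 130.0
Slice 6: Δl = 1.5/cos48.7° = 2.273 m; N'_6 = 104·cos48.7° − 27·2.273 = 7.3; c'Δl = 39.55; W sinα = 78.1
Slice 7: Δl = 1.4/cos60.5° = 2.843 m; N'_7 = 40·cos60.5° − 1·2.843 = 16.9; c'Δl = 49.47; W sinα = 34.8
Σc'Δl = 272.6 kN/m; ΣN' = 801.1 kN/m; ΣW sinα = 455.4 kN/m
Resisting = 272.6 + 801.1·tan32.2° = 272.6 + 504.5 = 777.1 kN/m
FS = 777.1 / 455.4 = 1.706

FS = 1.71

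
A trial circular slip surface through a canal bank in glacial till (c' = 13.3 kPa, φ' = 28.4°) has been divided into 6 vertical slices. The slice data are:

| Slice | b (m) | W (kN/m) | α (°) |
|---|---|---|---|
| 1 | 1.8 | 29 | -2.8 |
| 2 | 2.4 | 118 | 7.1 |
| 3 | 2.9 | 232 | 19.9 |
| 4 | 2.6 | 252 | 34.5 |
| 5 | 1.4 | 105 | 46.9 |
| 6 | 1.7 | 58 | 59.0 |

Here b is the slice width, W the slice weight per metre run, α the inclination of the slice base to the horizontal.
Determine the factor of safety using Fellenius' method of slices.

Ordinary method of slices: FS = Σ[c'·Δl_i + (W_i cosα_i)·tanφ'] / Σ W_i sinα_i, with Δl_i = b_i / cosα_i.
Slice 1: Δl = 1.8/cos(-2.8°) = 1.802 m; N'_1 = 29·cos(-2.8°) = 29.0; c'Δl = 23.97; W sinα = -1.4
Slice 2: Δl = 2.4/cos7.1° = 2.419 m; N'_2 = 118·cos7.1° = 117.1; c'Δl = 32.17; W sinα = 14.6
Slice 3: Δl = 2.9/cos19.9° = 3.084 m; N'_3 = 232·cos19.9° = 218.1; c'Δl = 41.02; W sinα = 79.0
Slice 4: Δl = 2.6/cos34.5° = 3.155 m; N'_4 = 252·cos34.5° = 207.7; c'Δl = 41.96; W sinα = 142.7
Slice 5: Δl = 1.4/cos46.9° = 2.049 m; N'_5 = 105·cos46.9° = 71.7; c'Δl = 27.25; W sinα = 76.7
Slice 6: Δl = 1.7/cos59.0° = 3.301 m; N'_6 = 58·cos59.0° = 29.9; c'Δl = 43.90; W sinα = 49.7
Σc'Δl = 210.3 kN/m; ΣN' = 673.5 kN/m; ΣW sinα = 361.3 kN/m
Resisting = 210.3 + 673.5·tan28.4° = 210.3 + 364.2 = 574.4 kN/m
FS = 574.4 / 361.3 = 1.590

FS = 1.59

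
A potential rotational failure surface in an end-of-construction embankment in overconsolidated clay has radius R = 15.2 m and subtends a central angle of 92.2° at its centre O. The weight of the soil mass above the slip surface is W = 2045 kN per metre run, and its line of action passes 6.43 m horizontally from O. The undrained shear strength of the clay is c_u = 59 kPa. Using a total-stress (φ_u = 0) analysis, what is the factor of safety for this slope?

FS = 1.67

Taking moments about the centre O, the resisting moment is provided by the undrained shear strength acting along the arc:
Arc length L_a = R·θ = 15.2·(92.2°·π/180) = 15.2·1.6092 = 24.46 m
M_R = c_u·L_a·R = 59·24.46·15.2 = 21935.5 kN·m/m
M_D = W·d = 2045·6.43 = 13149.3 kN·m/m
FS = M_R / M_D = 21935.5 / 13149.3 = 1.668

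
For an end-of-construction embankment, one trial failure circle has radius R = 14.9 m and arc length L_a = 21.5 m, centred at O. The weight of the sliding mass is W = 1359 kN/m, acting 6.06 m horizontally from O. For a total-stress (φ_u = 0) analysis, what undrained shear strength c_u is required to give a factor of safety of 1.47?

FS = c_u·L_a·R / (W·d), so c_u = FS·W·d / (L_a·R).
c_u = 1.47·1359·6.06 / (21.50·14.9) = 12106.2 / 320.35 = 37.79 kPa

c_u = 37.8 kPa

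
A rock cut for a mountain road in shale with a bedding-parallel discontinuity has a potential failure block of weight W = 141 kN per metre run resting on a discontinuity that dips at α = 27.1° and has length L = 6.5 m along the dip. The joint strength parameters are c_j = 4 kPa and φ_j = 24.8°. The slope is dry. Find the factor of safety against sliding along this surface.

FS = 1.31

Resolving the block weight along and normal to the plane and applying the Mohr–Coulomb strength on the joint:
N' = W cosα = 141·cos27.1° = 125.5 kN/m
Driving force T = W sinα = 141·sin27.1° = 64.2 kN/m
Resisting force R = c_j·L + N'·tanφ_j = 4·6.5 + 125.5·tan24.8° = 26.0 + 58.0 = 84.0 kN/m
FS = R / T = 84.0 / 64.2 = 1.308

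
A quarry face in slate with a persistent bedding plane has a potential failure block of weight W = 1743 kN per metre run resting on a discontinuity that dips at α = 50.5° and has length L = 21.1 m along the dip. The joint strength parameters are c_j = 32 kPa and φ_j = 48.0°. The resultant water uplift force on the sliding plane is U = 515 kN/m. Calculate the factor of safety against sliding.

Resolving the block weight along and normal to the plane and applying the Mohr–Coulomb strength on the joint:
N' = W cosα − U = 1743·cos50.5° − 515 = 593.7 kN/m
Driving force T = W sinα = 1743·sin50.5° = 1344.9 kN/m
Resisting force R = c_j·L + N'·tanφ_j = 32·21.1 + 593.7·tan48.0° = 675.2 + 659.4 = 1334.6 kN/m
FS = R / T = 1334.6 / 1344.9 = 0.992

FS = 0.99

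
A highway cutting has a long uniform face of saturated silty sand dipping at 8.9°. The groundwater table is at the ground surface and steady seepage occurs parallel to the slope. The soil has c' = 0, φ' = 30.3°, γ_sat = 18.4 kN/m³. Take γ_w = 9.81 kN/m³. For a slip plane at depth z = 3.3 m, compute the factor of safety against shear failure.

FS = 1.74

With seepage parallel to the slope and the water table at the surface, the effective normal stress on the slip plane uses the buoyant unit weight γ' = γ_sat − γ_w while the driving shear stress uses γ_sat:
FS = [c' + γ' z cos²β tanφ'] / [γ_sat z sinβ cosβ]
(For c' = 0 this reduces to FS = (γ'/γ_sat)·tanφ'/tanβ.)
γ' = 18.4 − 9.81 = 8.59 kN/m³
Numerator = 0.0 + 8.59·3.3·cos²8.9°·tan30.3° = 0.0 + 8.59·3.3·0.9761·0.5844 = 16.168 kPa
Denominator = 18.4·3.3·sin8.9°·cos8.9° = 18.4·3.3·0.1547·0.9880 = 9.281 kPa
FS = 16.168 / 9.281 = 1.742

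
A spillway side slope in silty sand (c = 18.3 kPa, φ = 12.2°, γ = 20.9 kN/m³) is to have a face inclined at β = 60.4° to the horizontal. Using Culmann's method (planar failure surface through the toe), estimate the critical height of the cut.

Culmann's analysis gives the critical failure plane at α_cr = (β + φ)/2 = (60.4 + 12.2)/2 = 36.3°, and the critical height
H_c = (4c/γ) · sinβ cosφ / [1 − cos(β − φ)]
    = (4·18.3/20.9) · sin60.4°·cos12.2° / [1 − cos(48.2°)]
    = 3.502 · 0.8695·0.9774 / [1 − 0.6665]
    = 3.502 · 0.8499 / 0.3335
    = 8.93 m

H_c = 8.93 m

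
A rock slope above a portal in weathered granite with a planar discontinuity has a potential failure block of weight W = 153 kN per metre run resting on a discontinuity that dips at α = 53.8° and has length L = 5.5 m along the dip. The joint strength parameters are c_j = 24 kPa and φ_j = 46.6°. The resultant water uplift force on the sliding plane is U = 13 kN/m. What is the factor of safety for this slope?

Resolving the block weight along and normal to the plane and applying the Mohr–Coulomb strength on the joint:
N' = W cosα − U = 153·cos53.8° − 13 = 77.4 kN/m
Driving force T = W sinα = 153·sin53.8° = 123.5 kN/m
Resisting force R = c_j·L + N'·tanφ_j = 24·5.5 + 77.4·tan46.6° = 132.0 + 81.8 = 213.8 kN/m
FS = R / T = 213.8 / 123.5 = 1.732

FS = 1.73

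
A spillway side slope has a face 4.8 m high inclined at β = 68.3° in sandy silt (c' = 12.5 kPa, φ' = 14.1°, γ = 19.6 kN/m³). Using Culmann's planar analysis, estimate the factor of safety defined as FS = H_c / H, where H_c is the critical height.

H_c = (4c'/γ) · sinβ cosφ' / [1 − cos(β − φ')]
    = (4·12.5/19.6) · sin68.3°·cos14.1° / [1 − cos54.2°]
    = 2.551 · 0.9011 / 0.4150 = 5.54 m
FS = H_c / H = 5.54 / 4.8 = 1.154

FS = 1.15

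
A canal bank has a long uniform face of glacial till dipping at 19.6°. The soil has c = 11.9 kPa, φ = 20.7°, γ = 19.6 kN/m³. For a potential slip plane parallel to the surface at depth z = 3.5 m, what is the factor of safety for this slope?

For an infinite slope with a slip plane parallel to the surface (no pore pressure): FS = [c + γz cos²β tanφ] / [γz sinβ cosβ].
γz = 19.6·3.5 = 68.60 kN/m²
Numerator = 11.9 + 68.60·cos²19.6°·tan20.7° = 11.9 + 68.60·0.8875·0.3779 = 34.905 kPa
Denominator = 68.60·sin19.6°·cos19.6° = 68.60·0.3355·0.9421 = 21.679 kPa
FS = 34.905 / 21.679 = 1.610

FS = 1.61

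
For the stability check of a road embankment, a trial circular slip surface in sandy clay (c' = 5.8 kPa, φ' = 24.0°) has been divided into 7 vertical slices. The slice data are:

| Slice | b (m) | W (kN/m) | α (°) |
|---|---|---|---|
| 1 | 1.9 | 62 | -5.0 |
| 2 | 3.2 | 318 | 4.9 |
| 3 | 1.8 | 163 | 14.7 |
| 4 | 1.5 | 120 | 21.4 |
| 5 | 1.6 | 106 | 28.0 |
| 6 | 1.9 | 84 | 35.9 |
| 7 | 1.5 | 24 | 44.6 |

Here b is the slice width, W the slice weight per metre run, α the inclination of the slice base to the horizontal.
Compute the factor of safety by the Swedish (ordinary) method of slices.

FS = 2.04

Ordinary method of slices: FS = Σ[c'·Δl_i + (W_i cosα_i)·tanφ'] / Σ W_i sinα_i, with Δl_i = b_i / cosα_i.
Slice 1: Δl = 1.9/cos(-5.0°) = 1.907 m; N'_1 = 62·cos(-5.0°) = 61.8; c'Δl = 11.06; W sinα = -5.4
Slice 2: Δl = 3.2/cos4.9° = 3.212 m; N'_2 = 318·cos4.9° = 316.8; c'Δl = 18.63; W sinα = 27.2
Slice 3: Δl = 1.8/cos14.7° = 1.861 m; N'_3 = 163·cos14.7° = 157.7; c'Δl = 10.79; W sinα = 41.4
Slice 4: Δl = 1.5/cos21.4° = 1.611 m; N'_4 = 120·cos21.4° = 111.7; c'Δl = 9.34; W sinα = 43.8
Slice 5: Δl = 1.6/cos28.0° = 1.812 m; N'_5 = 106·cos28.0° = 93.6; c'Δl = 10.51; W sinα = 49.8
Slice 6: Δl = 1.9/cos35.9° = 2.346 m; N'_6 = 84·cos35.9° = 68.0; c'Δl = 13.60; W sinα = 49.3
Slice 7: Δl = 1.5/cos44.6° = 2.107 m; N'_7 = 24·cos44.6° = 17.1; c'Δl = 12.22; W sinα = 16.9
Σc'Δl = 86.2 kN/m; ΣN' = 826.7 kN/m; ΣW sinα = 222.8 kN/m
Resisting = 86.2 + 826.7·tan24.0° = 86.2 + 368.1 = 454.2 kN/m
FS = 454.2 / 222.8 = 2.039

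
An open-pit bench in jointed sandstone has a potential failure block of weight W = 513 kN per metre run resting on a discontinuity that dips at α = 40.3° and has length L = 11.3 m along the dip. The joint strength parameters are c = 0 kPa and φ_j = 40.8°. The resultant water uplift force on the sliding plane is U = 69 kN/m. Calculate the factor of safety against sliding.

FS = 0.84

Resolving the block weight along and normal to the plane and applying the Mohr–Coulomb strength on the joint:
N' = W cosα − U = 513·cos40.3° − 69 = 322.2 kN/m
Driving force T = W sinα = 513·sin40.3° = 331.8 kN/m
Resisting force R = c·L + N'·tanφ_j = 0·11.3 + 322.2·tan40.8° = 0.0 + 278.2 = 278.2 kN/m
FS = R / T = 278.2 / 331.8 = 0.838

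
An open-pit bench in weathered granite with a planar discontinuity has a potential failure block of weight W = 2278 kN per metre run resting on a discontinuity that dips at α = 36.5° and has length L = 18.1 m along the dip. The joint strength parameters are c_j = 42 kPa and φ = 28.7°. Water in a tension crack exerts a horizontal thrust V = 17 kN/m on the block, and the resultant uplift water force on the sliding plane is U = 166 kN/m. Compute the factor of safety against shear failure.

Resolving the block weight along and normal to the plane and applying the Mohr–Coulomb strength on the joint:
N' = W cosα − U − V sinα = 2278·cos36.5° − 166 − 17·sin36.5° = 1655.1 kN/m
Driving force T = W sinα + V cosα = 2278·sin36.5° + 17·cos36.5° = 1368.7 kN/m
Resisting force R = c_j·L + N'·tanφ = 42·18.1 + 1655.1·tan28.7° = 760.2 + 906.1 = 1666.3 kN/m
FS = R / T = 1666.3 / 1368.7 = 1.217

FS = 1.22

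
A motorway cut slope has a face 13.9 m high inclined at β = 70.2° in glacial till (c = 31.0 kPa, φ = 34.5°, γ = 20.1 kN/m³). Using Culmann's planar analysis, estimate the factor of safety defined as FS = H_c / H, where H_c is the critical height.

H_c = (4c/γ) · sinβ cosφ / [1 − cos(β − φ)]
    = (4·31.0/20.1) · sin70.2°·cos34.5° / [1 − cos35.7°]
    = 6.169 · 0.7754 / 0.1879 = 25.46 m
FS = H_c / H = 25.46 / 13.9 = 1.831

FS = 1.83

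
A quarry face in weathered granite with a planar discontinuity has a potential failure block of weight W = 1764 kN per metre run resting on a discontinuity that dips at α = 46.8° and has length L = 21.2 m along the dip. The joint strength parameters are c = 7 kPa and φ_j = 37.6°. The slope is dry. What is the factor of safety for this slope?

FS = 0.84

Resolving the block weight along and normal to the plane and applying the Mohr–Coulomb strength on the joint:
N' = W cosα = 1764·cos46.8° = 1207.5 kN/m
Driving force T = W sinα = 1764·sin46.8° = 1285.9 kN/m
Resisting force R = c·L + N'·tanφ_j = 7·21.2 + 1207.5·tan37.6° = 148.4 + 929.9 = 1078.3 kN/m
FS = R / T = 1078.3 / 1285.9 = 0.839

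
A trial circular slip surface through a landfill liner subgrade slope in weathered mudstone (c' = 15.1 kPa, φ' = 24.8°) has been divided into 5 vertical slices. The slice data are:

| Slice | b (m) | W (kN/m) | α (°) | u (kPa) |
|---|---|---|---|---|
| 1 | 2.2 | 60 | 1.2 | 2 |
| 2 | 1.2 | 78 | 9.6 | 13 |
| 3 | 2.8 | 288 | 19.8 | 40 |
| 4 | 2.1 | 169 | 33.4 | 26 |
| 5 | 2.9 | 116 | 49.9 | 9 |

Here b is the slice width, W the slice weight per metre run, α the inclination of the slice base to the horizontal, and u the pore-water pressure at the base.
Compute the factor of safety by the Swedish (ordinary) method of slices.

FS = 1.29

Ordinary method of slices: FS = Σ[c'·Δl_i + (W_i cosα_i − u_i·Δl_i)·tanφ'] / Σ W_i sinα_i, with Δl_i = b_i / cosα_i.
Slice 1: Δl = 2.2/cos1.2° = 2.200 m; N'_1 = 60·cos1.2° − 2·2.200 = 55.6; c'Δl = 33.23; W sinα = 1.3
Slice 2: Δl = 1.2/cos9.6° = 1.217 m; N'_2 = 78·cos9.6° − 13·1.217 = 61.1; c'Δl = 18.38; W sinα = 13.0
Slice 3: Δl = 2.8/cos19.8° = 2.976 m; N'_3 = 288·cos19.8° − 40·2.976 = 151.9; c'Δl = 44.94; W sinα = 97.6
Slice 4: Δl = 2.1/cos33.4° = 2.515 m; N'_4 = 169·cos33.4° − 26·2.515 = 75.7; c'Δl = 37.98; W sinα = 93.0
Slice 5: Δl = 2.9/cos49.9° = 4.502 m; N'_5 = 116·cos49.9° − 9·4.502 = 34.2; c'Δl = 67.98; W sinα = 88.7
Σc'Δl = 202.5 kN/m; ΣN' = 378.5 kN/m; ΣW sinα = 293.6 kN/m
Resisting = 202.5 + 378.5·tan24.8° = 202.5 + 174.9 = 377.4 kN/m
FS = 377.4 / 293.6 = 1.285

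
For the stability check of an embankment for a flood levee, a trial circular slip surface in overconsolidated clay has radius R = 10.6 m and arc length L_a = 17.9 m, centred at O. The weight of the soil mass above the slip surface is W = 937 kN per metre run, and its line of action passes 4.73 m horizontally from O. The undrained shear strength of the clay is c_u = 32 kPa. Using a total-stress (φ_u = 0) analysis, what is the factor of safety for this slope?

FS = 1.37

Taking moments about the centre O, the resisting moment is provided by the undrained shear strength acting along the arc:
M_R = c_u·L_a·R = 32·17.90·10.6 = 6071.7 kN·m/m
M_D = W·d = 937·4.73 = 4432.0 kN·m/m
FS = M_R / M_D = 6071.7 / 4432.0 = 1.370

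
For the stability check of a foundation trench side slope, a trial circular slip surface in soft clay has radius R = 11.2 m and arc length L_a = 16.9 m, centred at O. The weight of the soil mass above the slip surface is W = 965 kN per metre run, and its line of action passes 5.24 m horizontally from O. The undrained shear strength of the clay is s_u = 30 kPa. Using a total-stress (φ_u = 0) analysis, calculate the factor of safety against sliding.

FS = 1.12

Taking moments about the centre O, the resisting moment is provided by the undrained shear strength acting along the arc:
M_R = s_u·L_a·R = 30·16.90·11.2 = 5678.4 kN·m/m
M_D = W·d = 965·5.24 = 5056.6 kN·m/m
FS = M_R / M_D = 5678.4 / 5056.6 = 1.123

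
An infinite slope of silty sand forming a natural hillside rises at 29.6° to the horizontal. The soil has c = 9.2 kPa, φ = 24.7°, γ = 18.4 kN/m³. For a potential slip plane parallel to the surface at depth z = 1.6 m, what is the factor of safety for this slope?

For an infinite slope with a slip plane parallel to the surface (no pore pressure): FS = [c + γz cos²β tanφ] / [γz sinβ cosβ].
γz = 18.4·1.6 = 29.44 kN/m²
Numerator = 9.2 + 29.44·cos²29.6°·tan24.7° = 9.2 + 29.44·0.7560·0.4599 = 19.437 kPa
Denominator = 29.44·sin29.6°·cos29.6° = 29.44·0.4939·0.8695 = 12.644 kPa
FS = 19.437 / 12.644 = 1.537

FS = 1.54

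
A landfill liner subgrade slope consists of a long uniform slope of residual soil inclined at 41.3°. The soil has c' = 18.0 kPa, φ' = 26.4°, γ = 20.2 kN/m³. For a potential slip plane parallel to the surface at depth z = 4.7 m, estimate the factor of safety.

FS = 0.95

For an infinite slope with a slip plane parallel to the surface (no pore pressure): FS = [c' + γz cos²β tanφ'] / [γz sinβ cosβ].
γz = 20.2·4.7 = 94.94 kN/m²
Numerator = 18.0 + 94.94·cos²41.3°·tan26.4° = 18.0 + 94.94·0.5644·0.4964 = 44.599 kPa
Denominator = 94.94·sin41.3°·cos41.3° = 94.94·0.6600·0.7513 = 47.075 kPa
FS = 44.599 / 47.075 = 0.947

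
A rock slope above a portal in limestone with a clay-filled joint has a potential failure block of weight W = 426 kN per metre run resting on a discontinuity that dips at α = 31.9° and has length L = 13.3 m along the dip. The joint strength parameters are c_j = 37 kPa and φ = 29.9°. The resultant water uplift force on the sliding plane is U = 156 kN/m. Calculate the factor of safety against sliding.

FS = 2.71

Resolving the block weight along and normal to the plane and applying the Mohr–Coulomb strength on the joint:
N' = W cosα − U = 426·cos31.9° − 156 = 205.7 kN/m
Driving force T = W sinα = 426·sin31.9° = 225.1 kN/m
Resisting force R = c_j·L + N'·tanφ = 37·13.3 + 205.7·tan29.9° = 492.1 + 118.3 = 610.4 kN/m
FS = R / T = 610.4 / 225.1 = 2.711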